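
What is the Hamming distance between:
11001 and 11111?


XOR: 00110
Count of 1s: 2

2


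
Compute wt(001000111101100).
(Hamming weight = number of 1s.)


Counting 1s in 001000111101100

7


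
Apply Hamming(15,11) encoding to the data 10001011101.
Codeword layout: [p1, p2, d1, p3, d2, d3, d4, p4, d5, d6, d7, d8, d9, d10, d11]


Parity bits: p1=1, p2=1, p3=1, p4=1

111100011011101


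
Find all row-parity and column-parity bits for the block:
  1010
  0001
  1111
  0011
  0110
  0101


Row parities: 010000
Column parities: 0100

Row P: 010000, Col P: 0100, Corner: 1


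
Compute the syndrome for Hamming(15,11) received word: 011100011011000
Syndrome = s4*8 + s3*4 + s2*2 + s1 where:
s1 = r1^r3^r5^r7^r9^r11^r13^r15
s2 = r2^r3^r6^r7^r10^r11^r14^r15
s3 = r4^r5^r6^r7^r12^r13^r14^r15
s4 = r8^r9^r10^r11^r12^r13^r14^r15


s1=1, s2=1, s3=0, s4=0

Syndrome = 3 (error at position 3)


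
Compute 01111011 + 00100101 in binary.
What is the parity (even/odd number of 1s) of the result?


01111011 = 123
00100101 = 37
Sum = 160 = 10100000
1s count = 2

even parity (2 ones in 10100000)


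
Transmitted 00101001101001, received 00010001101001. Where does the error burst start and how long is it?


XOR: 00111000000000

Burst at position 2, length 3


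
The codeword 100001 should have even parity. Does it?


Number of 1s: 2

Yes, parity is correct (2 ones)


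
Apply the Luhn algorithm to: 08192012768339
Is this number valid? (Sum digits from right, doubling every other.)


Luhn sum = 63
63 mod 10 = 3

Invalid (Luhn sum mod 10 = 3)


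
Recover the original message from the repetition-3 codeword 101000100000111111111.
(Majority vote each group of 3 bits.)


Groups: 101, 000, 100, 000, 111, 111, 111
Majority votes: 1000111

1000111


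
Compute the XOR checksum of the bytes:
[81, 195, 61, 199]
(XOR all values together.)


XOR chain: 81 ^ 195 ^ 61 ^ 199 = 104

104


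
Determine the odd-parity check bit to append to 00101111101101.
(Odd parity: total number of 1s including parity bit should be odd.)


Number of 1s in data: 9
Parity bit: 0

0


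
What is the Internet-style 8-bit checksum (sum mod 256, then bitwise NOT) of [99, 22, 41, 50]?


Sum = 212 mod 256 = 212
Complement = 43

43


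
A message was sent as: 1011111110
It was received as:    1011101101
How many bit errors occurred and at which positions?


XOR: 0000010011

3 error(s) at position(s): 5, 8, 9


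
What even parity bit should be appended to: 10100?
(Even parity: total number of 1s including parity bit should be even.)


Number of 1s in data: 2
Parity bit: 0

0


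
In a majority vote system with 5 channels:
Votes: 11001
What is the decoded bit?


Ones: 3 out of 5
Threshold: 3

1 (3/5 voted 1)


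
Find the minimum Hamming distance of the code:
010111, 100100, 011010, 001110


Comparing all pairs, minimum distance: 2
Can detect 1 errors, correct 0 errors

2


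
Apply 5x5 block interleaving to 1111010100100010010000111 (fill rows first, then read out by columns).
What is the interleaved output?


Matrix:
  11110
  10100
  10001
  00100
  00111
Read columns: 1110010000110111000100101

1110010000110111000100101


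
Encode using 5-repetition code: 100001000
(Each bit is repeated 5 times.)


Each bit -> 5 copies

111110000000000000000000011111000000000000000


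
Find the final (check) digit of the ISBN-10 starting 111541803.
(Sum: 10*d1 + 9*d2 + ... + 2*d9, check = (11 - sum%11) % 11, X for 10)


Weighted sum: 129
129 mod 11 = 8

Check digit: 3


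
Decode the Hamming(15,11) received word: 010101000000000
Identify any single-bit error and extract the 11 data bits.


Syndrome = 0: no error detected

Data: 00100000000 (no errors)


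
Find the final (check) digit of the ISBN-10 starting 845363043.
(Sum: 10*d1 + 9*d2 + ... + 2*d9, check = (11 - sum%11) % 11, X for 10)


Weighted sum: 246
246 mod 11 = 4

Check digit: 7


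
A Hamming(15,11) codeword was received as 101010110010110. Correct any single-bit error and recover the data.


Syndrome = 0: no error detected

Data: 11010010110 (no errors)


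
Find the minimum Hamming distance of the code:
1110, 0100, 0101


Comparing all pairs, minimum distance: 1
Can detect 0 errors, correct 0 errors

1


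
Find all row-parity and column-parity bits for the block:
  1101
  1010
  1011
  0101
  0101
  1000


Row parities: 101001
Column parities: 0100

Row P: 101001, Col P: 0100, Corner: 1


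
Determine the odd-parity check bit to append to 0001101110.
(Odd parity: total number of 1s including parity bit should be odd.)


Number of 1s in data: 5
Parity bit: 0

0


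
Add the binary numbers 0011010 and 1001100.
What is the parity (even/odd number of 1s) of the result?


0011010 = 26
1001100 = 76
Sum = 102 = 1100110
1s count = 4

even parity (4 ones in 1100110)


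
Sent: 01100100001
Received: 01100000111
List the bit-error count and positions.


XOR: 00000100110

3 error(s) at position(s): 5, 8, 9


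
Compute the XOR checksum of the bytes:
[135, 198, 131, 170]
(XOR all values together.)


XOR chain: 135 ^ 198 ^ 131 ^ 170 = 104

104


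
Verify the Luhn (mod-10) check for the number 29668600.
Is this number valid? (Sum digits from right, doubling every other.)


Luhn sum = 35
35 mod 10 = 5

Invalid (Luhn sum mod 10 = 5)


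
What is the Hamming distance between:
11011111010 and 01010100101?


XOR: 10001011111
Count of 1s: 7

7


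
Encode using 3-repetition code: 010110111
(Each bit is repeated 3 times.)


Each bit -> 3 copies

000111000111111000111111111


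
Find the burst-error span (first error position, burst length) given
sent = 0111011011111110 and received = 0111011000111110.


XOR: 0000000011000000

Burst at position 8, length 2


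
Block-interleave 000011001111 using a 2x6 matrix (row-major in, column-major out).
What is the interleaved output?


Matrix:
  000011
  001111
Read columns: 000001011111

000001011111


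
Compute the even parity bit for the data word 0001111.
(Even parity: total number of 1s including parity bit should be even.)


Number of 1s in data: 4
Parity bit: 0

0


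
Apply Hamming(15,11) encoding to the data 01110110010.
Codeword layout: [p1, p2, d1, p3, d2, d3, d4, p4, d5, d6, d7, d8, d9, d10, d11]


Parity bits: p1=1, p2=1, p3=0, p4=1

110011110110010


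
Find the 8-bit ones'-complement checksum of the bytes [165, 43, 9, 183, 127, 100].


Sum = 627 mod 256 = 115
Complement = 140

140


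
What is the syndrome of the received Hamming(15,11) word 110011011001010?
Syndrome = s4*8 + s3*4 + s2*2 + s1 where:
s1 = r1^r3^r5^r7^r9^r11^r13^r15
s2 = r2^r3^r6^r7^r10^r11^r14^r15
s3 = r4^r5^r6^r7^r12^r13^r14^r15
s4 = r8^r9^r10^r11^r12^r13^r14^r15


s1=1, s2=1, s3=0, s4=0

Syndrome = 3 (error at position 3)


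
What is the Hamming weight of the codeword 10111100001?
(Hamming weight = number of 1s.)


Counting 1s in 10111100001

6


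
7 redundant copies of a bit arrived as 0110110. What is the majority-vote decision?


Ones: 4 out of 7
Threshold: 4

1 (4/7 voted 1)


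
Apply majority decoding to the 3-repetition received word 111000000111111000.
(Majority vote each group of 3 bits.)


Groups: 111, 000, 000, 111, 111, 000
Majority votes: 100110

100110


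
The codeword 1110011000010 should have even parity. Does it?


Number of 1s: 6

Yes, parity is correct (6 ones)


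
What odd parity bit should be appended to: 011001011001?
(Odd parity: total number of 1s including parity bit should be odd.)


Number of 1s in data: 6
Parity bit: 1

1


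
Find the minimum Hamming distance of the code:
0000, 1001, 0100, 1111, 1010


Comparing all pairs, minimum distance: 1
Can detect 0 errors, correct 0 errors

1


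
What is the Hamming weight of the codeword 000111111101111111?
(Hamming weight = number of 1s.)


Counting 1s in 000111111101111111

14


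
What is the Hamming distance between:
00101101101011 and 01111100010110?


XOR: 01010001111101
Count of 1s: 8

8


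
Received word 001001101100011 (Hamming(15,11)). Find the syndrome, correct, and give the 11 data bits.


Syndrome = 0: no error detected

Data: 10111100011 (no errors)


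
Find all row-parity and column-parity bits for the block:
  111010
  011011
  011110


Row parities: 000
Column parities: 111111

Row P: 000, Col P: 111111, Corner: 0


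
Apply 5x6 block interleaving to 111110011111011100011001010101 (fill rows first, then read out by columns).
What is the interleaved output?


Matrix:
  111110
  011111
  011100
  011001
  010101
Read columns: 100001111111110111011100001011

100001111111110111011100001011


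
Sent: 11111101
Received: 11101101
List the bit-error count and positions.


XOR: 00010000

1 error(s) at position(s): 3


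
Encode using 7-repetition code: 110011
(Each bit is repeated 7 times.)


Each bit -> 7 copies

111111111111110000000000000011111111111111


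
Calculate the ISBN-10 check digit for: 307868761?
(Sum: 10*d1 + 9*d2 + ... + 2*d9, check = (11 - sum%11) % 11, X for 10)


Weighted sum: 266
266 mod 11 = 2

Check digit: 9


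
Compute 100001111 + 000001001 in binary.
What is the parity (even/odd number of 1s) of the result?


100001111 = 271
000001001 = 9
Sum = 280 = 100011000
1s count = 3

odd parity (3 ones in 100011000)


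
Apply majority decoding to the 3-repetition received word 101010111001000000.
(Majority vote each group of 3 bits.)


Groups: 101, 010, 111, 001, 000, 000
Majority votes: 101000

101000


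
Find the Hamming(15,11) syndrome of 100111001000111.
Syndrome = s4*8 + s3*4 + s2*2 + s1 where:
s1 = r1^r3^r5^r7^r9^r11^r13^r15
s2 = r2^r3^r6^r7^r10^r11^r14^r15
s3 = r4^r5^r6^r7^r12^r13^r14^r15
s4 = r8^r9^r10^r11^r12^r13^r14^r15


s1=1, s2=1, s3=0, s4=0

Syndrome = 3 (error at position 3)


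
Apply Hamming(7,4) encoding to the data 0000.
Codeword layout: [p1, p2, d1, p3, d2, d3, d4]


Parity bits: p1=0, p2=0, p3=0

0000000


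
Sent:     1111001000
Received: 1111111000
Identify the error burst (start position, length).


XOR: 0000110000

Burst at position 4, length 2


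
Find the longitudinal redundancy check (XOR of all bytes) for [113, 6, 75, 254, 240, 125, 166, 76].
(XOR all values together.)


XOR chain: 113 ^ 6 ^ 75 ^ 254 ^ 240 ^ 125 ^ 166 ^ 76 = 165

165


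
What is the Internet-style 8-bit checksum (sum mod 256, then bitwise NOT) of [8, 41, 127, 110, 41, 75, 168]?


Sum = 570 mod 256 = 58
Complement = 197

197


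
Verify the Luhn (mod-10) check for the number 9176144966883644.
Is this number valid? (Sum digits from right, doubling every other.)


Luhn sum = 92
92 mod 10 = 2

Invalid (Luhn sum mod 10 = 2)


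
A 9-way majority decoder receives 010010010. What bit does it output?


Ones: 3 out of 9
Threshold: 5

0 (3/9 voted 1)


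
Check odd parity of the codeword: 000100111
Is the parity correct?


Number of 1s: 4

No, parity error (4 ones)


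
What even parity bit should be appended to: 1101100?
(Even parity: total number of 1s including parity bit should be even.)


Number of 1s in data: 4
Parity bit: 0

0


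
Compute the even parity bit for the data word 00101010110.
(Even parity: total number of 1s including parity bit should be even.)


Number of 1s in data: 5
Parity bit: 1

1


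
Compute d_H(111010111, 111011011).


XOR: 000001100
Count of 1s: 2

2


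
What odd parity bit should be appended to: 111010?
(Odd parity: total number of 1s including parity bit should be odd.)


Number of 1s in data: 4
Parity bit: 1

1


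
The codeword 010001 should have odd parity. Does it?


Number of 1s: 2

No, parity error (2 ones)


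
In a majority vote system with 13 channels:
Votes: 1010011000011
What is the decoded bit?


Ones: 6 out of 13
Threshold: 7

0 (6/13 voted 1)


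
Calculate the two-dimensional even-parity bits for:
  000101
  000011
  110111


Row parities: 001
Column parities: 110001

Row P: 001, Col P: 110001, Corner: 1


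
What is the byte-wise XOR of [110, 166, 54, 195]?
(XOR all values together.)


XOR chain: 110 ^ 166 ^ 54 ^ 195 = 61

61


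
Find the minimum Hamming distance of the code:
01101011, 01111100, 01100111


Comparing all pairs, minimum distance: 2
Can detect 1 errors, correct 0 errors

2


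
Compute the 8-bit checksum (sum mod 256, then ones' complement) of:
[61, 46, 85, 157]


Sum = 349 mod 256 = 93
Complement = 162

162


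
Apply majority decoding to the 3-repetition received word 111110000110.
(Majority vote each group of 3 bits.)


Groups: 111, 110, 000, 110
Majority votes: 1101

1101


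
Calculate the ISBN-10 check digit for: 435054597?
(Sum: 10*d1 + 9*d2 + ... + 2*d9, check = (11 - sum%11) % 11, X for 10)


Weighted sum: 218
218 mod 11 = 9

Check digit: 2


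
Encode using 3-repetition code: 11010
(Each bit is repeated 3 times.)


Each bit -> 3 copies

111111000111000


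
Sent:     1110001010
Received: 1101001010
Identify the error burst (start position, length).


XOR: 0011000000

Burst at position 2, length 2


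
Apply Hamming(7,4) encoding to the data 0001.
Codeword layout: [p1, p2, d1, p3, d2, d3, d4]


Parity bits: p1=1, p2=1, p3=1

1101001


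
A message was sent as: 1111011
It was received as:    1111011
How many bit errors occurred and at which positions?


XOR: 0000000

0 errors (received matches sent)


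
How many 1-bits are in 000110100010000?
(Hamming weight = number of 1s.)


Counting 1s in 000110100010000

4


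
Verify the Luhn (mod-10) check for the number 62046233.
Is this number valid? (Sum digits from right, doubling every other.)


Luhn sum = 23
23 mod 10 = 3

Invalid (Luhn sum mod 10 = 3)


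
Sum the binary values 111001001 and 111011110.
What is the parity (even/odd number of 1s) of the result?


111001001 = 457
111011110 = 478
Sum = 935 = 1110100111
1s count = 7

odd parity (7 ones in 1110100111)


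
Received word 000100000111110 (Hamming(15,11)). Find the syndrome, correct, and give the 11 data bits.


Syndrome = 10: error at position 10

Data: 00000011110 (corrected bit 10)


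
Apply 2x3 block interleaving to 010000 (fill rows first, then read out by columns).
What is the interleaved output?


Matrix:
  010
  000
Read columns: 001000

001000


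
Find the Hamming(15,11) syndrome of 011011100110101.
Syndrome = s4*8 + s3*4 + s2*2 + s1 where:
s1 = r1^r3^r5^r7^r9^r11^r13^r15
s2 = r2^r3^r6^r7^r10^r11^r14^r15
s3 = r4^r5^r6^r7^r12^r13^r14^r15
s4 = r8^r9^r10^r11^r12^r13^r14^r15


s1=0, s2=1, s3=1, s4=0

Syndrome = 6 (error at position 6)


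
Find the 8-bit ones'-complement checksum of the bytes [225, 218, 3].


Sum = 446 mod 256 = 190
Complement = 65

65


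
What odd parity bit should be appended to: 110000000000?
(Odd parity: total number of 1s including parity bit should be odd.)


Number of 1s in data: 2
Parity bit: 1

1


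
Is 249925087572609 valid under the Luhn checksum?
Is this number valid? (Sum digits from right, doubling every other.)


Luhn sum = 72
72 mod 10 = 2

Invalid (Luhn sum mod 10 = 2)


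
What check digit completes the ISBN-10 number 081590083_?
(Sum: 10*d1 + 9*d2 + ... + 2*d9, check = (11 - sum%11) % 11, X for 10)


Weighted sum: 199
199 mod 11 = 1

Check digit: X


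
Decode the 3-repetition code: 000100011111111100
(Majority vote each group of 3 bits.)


Groups: 000, 100, 011, 111, 111, 100
Majority votes: 001110

001110


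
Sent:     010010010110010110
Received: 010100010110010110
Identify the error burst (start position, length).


XOR: 000110000000000000

Burst at position 3, length 2


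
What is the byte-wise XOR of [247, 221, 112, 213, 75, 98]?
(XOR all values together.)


XOR chain: 247 ^ 221 ^ 112 ^ 213 ^ 75 ^ 98 = 166

166


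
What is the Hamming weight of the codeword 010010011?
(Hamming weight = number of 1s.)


Counting 1s in 010010011

4


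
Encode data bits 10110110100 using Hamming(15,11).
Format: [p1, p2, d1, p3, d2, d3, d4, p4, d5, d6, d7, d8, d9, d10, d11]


Parity bits: p1=0, p2=1, p3=1, p4=1

011101110110100


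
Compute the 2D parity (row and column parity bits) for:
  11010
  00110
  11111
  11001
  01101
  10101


Row parities: 101111
Column parities: 00010

Row P: 101111, Col P: 00010, Corner: 1


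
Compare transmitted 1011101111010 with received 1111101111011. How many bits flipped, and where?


XOR: 0100000000001

2 error(s) at position(s): 1, 12


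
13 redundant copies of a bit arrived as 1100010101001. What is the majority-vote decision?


Ones: 6 out of 13
Threshold: 7

0 (6/13 voted 1)


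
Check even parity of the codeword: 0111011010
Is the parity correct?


Number of 1s: 6

Yes, parity is correct (6 ones)


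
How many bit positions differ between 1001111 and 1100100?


XOR: 0101011
Count of 1s: 4

4


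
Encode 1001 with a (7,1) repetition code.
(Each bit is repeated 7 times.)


Each bit -> 7 copies

1111111000000000000001111111


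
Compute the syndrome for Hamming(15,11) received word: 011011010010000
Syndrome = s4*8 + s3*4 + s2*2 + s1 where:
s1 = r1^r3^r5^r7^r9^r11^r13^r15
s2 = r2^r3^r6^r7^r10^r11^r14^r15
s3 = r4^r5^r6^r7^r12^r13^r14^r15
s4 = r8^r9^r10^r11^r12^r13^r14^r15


s1=1, s2=0, s3=0, s4=0

Syndrome = 1 (error at position 1)


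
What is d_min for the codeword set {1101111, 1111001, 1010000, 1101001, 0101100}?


Comparing all pairs, minimum distance: 1
Can detect 0 errors, correct 0 errors

1


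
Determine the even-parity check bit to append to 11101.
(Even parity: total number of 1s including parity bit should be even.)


Number of 1s in data: 4
Parity bit: 0

0


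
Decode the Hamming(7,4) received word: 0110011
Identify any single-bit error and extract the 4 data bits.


Syndrome = 0: no error detected

Data: 1011 (no errors)


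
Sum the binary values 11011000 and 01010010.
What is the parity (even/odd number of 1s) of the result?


11011000 = 216
01010010 = 82
Sum = 298 = 100101010
1s count = 4

even parity (4 ones in 100101010)


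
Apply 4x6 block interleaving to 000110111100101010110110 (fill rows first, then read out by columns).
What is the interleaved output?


Matrix:
  000110
  111100
  101010
  110110
Read columns: 011101010110110110110000

011101010110110110110000


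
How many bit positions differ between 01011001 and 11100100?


XOR: 10111101
Count of 1s: 6

6


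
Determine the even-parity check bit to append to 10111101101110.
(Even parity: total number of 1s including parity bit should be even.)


Number of 1s in data: 10
Parity bit: 0

0


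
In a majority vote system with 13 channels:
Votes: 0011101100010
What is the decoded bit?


Ones: 6 out of 13
Threshold: 7

0 (6/13 voted 1)


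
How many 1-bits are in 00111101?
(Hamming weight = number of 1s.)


Counting 1s in 00111101

5


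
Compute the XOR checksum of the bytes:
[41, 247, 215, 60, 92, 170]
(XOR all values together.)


XOR chain: 41 ^ 247 ^ 215 ^ 60 ^ 92 ^ 170 = 195

195


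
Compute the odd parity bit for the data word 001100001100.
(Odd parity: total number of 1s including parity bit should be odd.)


Number of 1s in data: 4
Parity bit: 1

1


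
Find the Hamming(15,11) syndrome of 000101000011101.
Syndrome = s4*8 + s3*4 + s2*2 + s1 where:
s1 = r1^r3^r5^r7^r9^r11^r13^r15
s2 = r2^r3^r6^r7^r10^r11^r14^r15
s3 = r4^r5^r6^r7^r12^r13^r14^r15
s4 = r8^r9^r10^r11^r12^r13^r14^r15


s1=1, s2=1, s3=1, s4=0

Syndrome = 7 (error at position 7)


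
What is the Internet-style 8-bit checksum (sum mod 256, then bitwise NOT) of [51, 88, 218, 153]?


Sum = 510 mod 256 = 254
Complement = 1

1


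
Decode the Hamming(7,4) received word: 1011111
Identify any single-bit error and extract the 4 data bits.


Syndrome = 2: error at position 2

Data: 1111 (corrected bit 2)


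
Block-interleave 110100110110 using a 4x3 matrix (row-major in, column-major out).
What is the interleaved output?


Matrix:
  110
  100
  110
  110
Read columns: 111110110000

111110110000


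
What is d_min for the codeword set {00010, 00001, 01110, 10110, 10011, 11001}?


Comparing all pairs, minimum distance: 2
Can detect 1 errors, correct 0 errors

2


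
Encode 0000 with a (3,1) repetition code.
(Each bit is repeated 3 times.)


Each bit -> 3 copies

000000000000


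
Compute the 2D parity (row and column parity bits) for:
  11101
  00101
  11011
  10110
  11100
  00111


Row parities: 000111
Column parities: 01110

Row P: 000111, Col P: 01110, Corner: 1


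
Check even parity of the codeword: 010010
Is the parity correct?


Number of 1s: 2

Yes, parity is correct (2 ones)


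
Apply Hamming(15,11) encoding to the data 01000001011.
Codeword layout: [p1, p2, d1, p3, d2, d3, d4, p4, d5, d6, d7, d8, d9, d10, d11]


Parity bits: p1=0, p2=0, p3=0, p4=1

000010010001011


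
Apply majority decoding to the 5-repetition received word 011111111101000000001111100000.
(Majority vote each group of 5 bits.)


Groups: 01111, 11111, 01000, 00000, 11111, 00000
Majority votes: 110010

110010


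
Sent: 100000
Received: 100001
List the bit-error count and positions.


XOR: 000001

1 error(s) at position(s): 5


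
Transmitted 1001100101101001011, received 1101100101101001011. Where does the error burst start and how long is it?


XOR: 0100000000000000000

Burst at position 1, length 1


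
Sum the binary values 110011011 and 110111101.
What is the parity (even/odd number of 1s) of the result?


110011011 = 411
110111101 = 445
Sum = 856 = 1101011000
1s count = 5

odd parity (5 ones in 1101011000)


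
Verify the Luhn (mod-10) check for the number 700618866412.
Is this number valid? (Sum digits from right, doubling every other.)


Luhn sum = 45
45 mod 10 = 5

Invalid (Luhn sum mod 10 = 5)


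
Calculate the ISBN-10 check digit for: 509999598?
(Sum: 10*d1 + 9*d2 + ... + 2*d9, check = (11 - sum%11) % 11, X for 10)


Weighted sum: 347
347 mod 11 = 6

Check digit: 5


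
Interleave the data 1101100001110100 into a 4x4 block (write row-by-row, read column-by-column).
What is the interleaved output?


Matrix:
  1101
  1000
  0111
  0100
Read columns: 1100101100101010

1100101100101010


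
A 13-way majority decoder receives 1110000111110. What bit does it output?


Ones: 8 out of 13
Threshold: 7

1 (8/13 voted 1)


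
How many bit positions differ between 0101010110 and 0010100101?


XOR: 0111110011
Count of 1s: 7

7


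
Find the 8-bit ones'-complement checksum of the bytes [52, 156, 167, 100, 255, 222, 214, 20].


Sum = 1186 mod 256 = 162
Complement = 93

93


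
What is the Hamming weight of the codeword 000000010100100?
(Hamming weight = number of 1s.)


Counting 1s in 000000010100100

3


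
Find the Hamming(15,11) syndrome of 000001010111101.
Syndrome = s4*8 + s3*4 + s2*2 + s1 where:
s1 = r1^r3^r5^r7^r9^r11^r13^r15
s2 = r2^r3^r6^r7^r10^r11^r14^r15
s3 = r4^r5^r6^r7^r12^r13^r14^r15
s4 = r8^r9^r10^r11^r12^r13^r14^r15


s1=1, s2=0, s3=0, s4=0

Syndrome = 1 (error at position 1)


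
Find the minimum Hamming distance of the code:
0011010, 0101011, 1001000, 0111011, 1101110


Comparing all pairs, minimum distance: 1
Can detect 0 errors, correct 0 errors

1


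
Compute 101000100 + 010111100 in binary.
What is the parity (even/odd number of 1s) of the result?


101000100 = 324
010111100 = 188
Sum = 512 = 1000000000
1s count = 1

odd parity (1 ones in 1000000000)


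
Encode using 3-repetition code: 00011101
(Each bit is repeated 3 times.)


Each bit -> 3 copies

000000000111111111000111


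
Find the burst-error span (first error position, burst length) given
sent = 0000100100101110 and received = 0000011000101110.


XOR: 0000111100000000

Burst at position 4, length 4


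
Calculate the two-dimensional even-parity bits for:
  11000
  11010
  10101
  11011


Row parities: 0110
Column parities: 01100

Row P: 0110, Col P: 01100, Corner: 0


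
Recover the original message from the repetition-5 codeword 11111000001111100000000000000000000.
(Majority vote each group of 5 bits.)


Groups: 11111, 00000, 11111, 00000, 00000, 00000, 00000
Majority votes: 1010000

1010000


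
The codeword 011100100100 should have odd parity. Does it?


Number of 1s: 5

Yes, parity is correct (5 ones)


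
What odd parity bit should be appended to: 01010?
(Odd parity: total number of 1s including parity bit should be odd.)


Number of 1s in data: 2
Parity bit: 1

1


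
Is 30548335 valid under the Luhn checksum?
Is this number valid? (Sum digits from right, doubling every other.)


Luhn sum = 32
32 mod 10 = 2

Invalid (Luhn sum mod 10 = 2)


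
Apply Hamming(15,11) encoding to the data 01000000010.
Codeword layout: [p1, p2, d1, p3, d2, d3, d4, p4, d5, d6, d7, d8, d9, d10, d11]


Parity bits: p1=1, p2=1, p3=0, p4=1

110010010000010


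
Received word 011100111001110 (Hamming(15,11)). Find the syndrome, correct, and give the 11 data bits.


Syndrome = 12: error at position 12

Data: 10011000110 (corrected bit 12)


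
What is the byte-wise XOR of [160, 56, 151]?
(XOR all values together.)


XOR chain: 160 ^ 56 ^ 151 = 15

15


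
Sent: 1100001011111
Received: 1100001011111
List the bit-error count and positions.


XOR: 0000000000000

0 errors (received matches sent)


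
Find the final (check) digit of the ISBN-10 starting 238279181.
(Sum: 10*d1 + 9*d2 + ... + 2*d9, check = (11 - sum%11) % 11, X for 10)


Weighted sum: 242
242 mod 11 = 0

Check digit: 0


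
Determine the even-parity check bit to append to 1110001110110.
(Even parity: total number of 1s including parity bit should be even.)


Number of 1s in data: 8
Parity bit: 0

0


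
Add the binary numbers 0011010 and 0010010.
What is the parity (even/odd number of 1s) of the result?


0011010 = 26
0010010 = 18
Sum = 44 = 101100
1s count = 3

odd parity (3 ones in 101100)


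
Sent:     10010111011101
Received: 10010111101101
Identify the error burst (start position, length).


XOR: 00000000110000

Burst at position 8, length 2


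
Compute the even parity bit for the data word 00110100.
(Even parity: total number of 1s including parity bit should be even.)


Number of 1s in data: 3
Parity bit: 1

1


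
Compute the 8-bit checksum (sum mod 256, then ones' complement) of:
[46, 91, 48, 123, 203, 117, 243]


Sum = 871 mod 256 = 103
Complement = 152

152


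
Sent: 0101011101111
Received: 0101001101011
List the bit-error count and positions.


XOR: 0000010000100

2 error(s) at position(s): 5, 10


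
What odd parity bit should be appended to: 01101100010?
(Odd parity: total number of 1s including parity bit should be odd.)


Number of 1s in data: 5
Parity bit: 0

0


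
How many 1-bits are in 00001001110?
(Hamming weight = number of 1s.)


Counting 1s in 00001001110

4


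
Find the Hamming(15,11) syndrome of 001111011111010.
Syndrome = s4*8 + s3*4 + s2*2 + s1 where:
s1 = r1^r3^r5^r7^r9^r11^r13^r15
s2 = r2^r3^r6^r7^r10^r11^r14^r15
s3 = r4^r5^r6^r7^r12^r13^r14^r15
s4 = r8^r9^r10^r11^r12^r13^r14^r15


s1=0, s2=1, s3=1, s4=0

Syndrome = 6 (error at position 6)


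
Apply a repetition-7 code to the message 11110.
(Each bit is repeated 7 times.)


Each bit -> 7 copies

11111111111111111111111111110000000


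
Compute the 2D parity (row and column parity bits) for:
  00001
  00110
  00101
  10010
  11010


Row parities: 10001
Column parities: 01010

Row P: 10001, Col P: 01010, Corner: 0


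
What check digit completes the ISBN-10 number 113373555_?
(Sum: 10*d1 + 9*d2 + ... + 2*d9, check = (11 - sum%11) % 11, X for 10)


Weighted sum: 166
166 mod 11 = 1

Check digit: X


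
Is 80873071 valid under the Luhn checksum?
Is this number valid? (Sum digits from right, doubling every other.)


Luhn sum = 33
33 mod 10 = 3

Invalid (Luhn sum mod 10 = 3)


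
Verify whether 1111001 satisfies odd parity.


Number of 1s: 5

Yes, parity is correct (5 ones)


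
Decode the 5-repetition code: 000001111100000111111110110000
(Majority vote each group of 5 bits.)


Groups: 00000, 11111, 00000, 11111, 11101, 10000
Majority votes: 010110

010110


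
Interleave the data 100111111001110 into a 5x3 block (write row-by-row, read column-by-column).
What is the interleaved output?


Matrix:
  100
  111
  111
  001
  110
Read columns: 111010110101110

111010110101110


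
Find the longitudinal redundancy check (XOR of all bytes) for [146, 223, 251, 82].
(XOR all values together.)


XOR chain: 146 ^ 223 ^ 251 ^ 82 = 228

228


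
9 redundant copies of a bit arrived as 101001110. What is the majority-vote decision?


Ones: 5 out of 9
Threshold: 5

1 (5/9 voted 1)


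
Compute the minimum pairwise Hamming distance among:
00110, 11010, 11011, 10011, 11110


Comparing all pairs, minimum distance: 1
Can detect 0 errors, correct 0 errors

1


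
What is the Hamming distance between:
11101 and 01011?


XOR: 10110
Count of 1s: 3

3


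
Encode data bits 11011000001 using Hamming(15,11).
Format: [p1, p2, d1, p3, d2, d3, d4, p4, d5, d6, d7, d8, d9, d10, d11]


Parity bits: p1=1, p2=1, p3=1, p4=0

111110101000001


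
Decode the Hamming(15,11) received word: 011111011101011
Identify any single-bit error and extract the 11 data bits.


Syndrome = 0: no error detected

Data: 11101101011 (no errors)


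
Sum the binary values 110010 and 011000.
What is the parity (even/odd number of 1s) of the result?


110010 = 50
011000 = 24
Sum = 74 = 1001010
1s count = 3

odd parity (3 ones in 1001010)


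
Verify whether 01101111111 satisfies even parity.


Number of 1s: 9

No, parity error (9 ones)


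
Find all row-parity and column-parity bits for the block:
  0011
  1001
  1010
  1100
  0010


Row parities: 00001
Column parities: 1110

Row P: 00001, Col P: 1110, Corner: 1


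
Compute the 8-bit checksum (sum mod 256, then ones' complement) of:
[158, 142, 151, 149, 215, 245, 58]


Sum = 1118 mod 256 = 94
Complement = 161

161


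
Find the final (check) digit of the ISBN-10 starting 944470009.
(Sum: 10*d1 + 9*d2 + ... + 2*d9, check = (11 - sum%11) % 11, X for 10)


Weighted sum: 246
246 mod 11 = 4

Check digit: 7


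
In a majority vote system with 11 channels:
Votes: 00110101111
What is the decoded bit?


Ones: 7 out of 11
Threshold: 6

1 (7/11 voted 1)


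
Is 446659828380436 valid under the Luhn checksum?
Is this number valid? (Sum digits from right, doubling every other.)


Luhn sum = 85
85 mod 10 = 5

Invalid (Luhn sum mod 10 = 5)


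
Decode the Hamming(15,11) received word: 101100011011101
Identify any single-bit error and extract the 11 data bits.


Syndrome = 2: error at position 2

Data: 10001011101 (corrected bit 2)


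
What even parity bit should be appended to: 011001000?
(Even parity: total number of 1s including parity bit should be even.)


Number of 1s in data: 3
Parity bit: 1

1


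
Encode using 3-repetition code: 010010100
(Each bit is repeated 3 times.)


Each bit -> 3 copies

000111000000111000111000000


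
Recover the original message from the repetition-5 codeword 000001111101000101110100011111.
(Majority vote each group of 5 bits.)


Groups: 00000, 11111, 01000, 10111, 01000, 11111
Majority votes: 010101

010101


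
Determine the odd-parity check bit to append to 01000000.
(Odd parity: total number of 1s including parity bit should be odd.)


Number of 1s in data: 1
Parity bit: 0

0


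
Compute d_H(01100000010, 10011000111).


XOR: 11111000101
Count of 1s: 7

7


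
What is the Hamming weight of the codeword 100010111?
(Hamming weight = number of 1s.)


Counting 1s in 100010111

5


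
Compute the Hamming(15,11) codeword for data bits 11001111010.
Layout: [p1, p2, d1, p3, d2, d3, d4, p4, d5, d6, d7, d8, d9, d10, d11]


Parity bits: p1=0, p2=0, p3=1, p4=1

001110011111010


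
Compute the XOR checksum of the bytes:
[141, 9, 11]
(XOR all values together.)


XOR chain: 141 ^ 9 ^ 11 = 143

143


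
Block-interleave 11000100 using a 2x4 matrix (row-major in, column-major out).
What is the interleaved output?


Matrix:
  1100
  0100
Read columns: 10110000

10110000


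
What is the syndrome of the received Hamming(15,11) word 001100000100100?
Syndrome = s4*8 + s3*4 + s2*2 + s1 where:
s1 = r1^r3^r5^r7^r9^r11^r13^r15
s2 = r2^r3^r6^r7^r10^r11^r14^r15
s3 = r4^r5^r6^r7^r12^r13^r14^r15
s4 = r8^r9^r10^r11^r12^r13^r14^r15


s1=0, s2=0, s3=0, s4=0

Syndrome = 0 (no error)


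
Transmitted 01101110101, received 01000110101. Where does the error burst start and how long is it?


XOR: 00101000000

Burst at position 2, length 3


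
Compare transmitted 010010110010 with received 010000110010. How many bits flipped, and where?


XOR: 000010000000

1 error(s) at position(s): 4


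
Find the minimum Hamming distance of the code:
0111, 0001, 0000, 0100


Comparing all pairs, minimum distance: 1
Can detect 0 errors, correct 0 errors

1


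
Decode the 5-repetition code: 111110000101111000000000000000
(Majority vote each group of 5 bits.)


Groups: 11111, 00001, 01111, 00000, 00000, 00000
Majority votes: 101000

101000


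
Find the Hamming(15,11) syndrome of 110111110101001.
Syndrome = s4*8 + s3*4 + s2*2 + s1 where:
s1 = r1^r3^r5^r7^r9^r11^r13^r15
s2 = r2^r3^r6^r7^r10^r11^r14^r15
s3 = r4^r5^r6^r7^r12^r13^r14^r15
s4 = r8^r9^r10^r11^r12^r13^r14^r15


s1=0, s2=1, s3=0, s4=0

Syndrome = 2 (error at position 2)


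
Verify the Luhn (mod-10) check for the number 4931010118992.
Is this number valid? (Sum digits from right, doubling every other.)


Luhn sum = 50
50 mod 10 = 0

Valid (Luhn sum mod 10 = 0)


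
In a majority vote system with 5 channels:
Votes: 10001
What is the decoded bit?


Ones: 2 out of 5
Threshold: 3

0 (2/5 voted 1)


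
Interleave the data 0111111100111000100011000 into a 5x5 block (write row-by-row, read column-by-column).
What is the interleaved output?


Matrix:
  01111
  11100
  11100
  01000
  11000
Read columns: 0110111111111001000010000

0110111111111001000010000


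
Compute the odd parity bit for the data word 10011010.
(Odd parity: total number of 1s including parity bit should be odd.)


Number of 1s in data: 4
Parity bit: 1

1


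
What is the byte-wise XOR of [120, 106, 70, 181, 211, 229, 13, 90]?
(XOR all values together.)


XOR chain: 120 ^ 106 ^ 70 ^ 181 ^ 211 ^ 229 ^ 13 ^ 90 = 128

128


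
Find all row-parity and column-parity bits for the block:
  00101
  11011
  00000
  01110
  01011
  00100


Row parities: 000111
Column parities: 11111

Row P: 000111, Col P: 11111, Corner: 1


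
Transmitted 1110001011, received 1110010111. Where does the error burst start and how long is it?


XOR: 0000011100

Burst at position 5, length 3


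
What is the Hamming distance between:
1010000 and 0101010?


XOR: 1111010
Count of 1s: 5

5


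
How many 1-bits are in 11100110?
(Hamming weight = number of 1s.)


Counting 1s in 11100110

5


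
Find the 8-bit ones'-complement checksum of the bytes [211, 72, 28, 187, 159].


Sum = 657 mod 256 = 145
Complement = 110

110


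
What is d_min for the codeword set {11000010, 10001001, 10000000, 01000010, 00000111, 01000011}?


Comparing all pairs, minimum distance: 1
Can detect 0 errors, correct 0 errors

1


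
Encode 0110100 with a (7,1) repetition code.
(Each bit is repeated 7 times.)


Each bit -> 7 copies

0000000111111111111110000000111111100000000000000


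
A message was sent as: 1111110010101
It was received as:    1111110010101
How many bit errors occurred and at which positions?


XOR: 0000000000000

0 errors (received matches sent)


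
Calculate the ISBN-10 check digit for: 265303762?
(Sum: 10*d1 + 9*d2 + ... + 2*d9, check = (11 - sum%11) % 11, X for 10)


Weighted sum: 200
200 mod 11 = 2

Check digit: 9


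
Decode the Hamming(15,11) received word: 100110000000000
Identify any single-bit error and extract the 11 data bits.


Syndrome = 0: no error detected

Data: 01000000000 (no errors)


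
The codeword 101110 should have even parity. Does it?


Number of 1s: 4

Yes, parity is correct (4 ones)


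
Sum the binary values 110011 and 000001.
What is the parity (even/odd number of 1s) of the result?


110011 = 51
000001 = 1
Sum = 52 = 110100
1s count = 3

odd parity (3 ones in 110100)


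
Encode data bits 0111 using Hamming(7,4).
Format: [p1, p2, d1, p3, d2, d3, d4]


Parity bits: p1=0, p2=0, p3=1

0001111


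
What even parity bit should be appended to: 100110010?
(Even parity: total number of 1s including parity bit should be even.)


Number of 1s in data: 4
Parity bit: 0

0


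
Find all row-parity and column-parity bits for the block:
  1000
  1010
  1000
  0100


Row parities: 1011
Column parities: 1110

Row P: 1011, Col P: 1110, Corner: 1


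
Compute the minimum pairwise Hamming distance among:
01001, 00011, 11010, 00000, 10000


Comparing all pairs, minimum distance: 1
Can detect 0 errors, correct 0 errors

1


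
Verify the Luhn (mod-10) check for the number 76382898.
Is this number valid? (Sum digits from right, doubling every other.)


Luhn sum = 54
54 mod 10 = 4

Invalid (Luhn sum mod 10 = 4)


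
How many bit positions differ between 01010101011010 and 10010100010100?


XOR: 11000001001110
Count of 1s: 6

6


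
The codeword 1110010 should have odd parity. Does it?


Number of 1s: 4

No, parity error (4 ones)


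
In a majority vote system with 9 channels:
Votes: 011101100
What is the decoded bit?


Ones: 5 out of 9
Threshold: 5

1 (5/9 voted 1)


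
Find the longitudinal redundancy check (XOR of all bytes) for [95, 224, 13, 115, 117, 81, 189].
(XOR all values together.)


XOR chain: 95 ^ 224 ^ 13 ^ 115 ^ 117 ^ 81 ^ 189 = 88

88


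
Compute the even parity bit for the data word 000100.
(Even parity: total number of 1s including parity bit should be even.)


Number of 1s in data: 1
Parity bit: 1

1


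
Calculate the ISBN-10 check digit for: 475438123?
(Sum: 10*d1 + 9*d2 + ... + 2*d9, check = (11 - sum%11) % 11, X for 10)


Weighted sum: 245
245 mod 11 = 3

Check digit: 8


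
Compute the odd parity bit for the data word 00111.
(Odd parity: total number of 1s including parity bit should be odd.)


Number of 1s in data: 3
Parity bit: 0

0


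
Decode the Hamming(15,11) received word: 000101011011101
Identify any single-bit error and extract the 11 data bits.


Syndrome = 6: error at position 6

Data: 00001011101 (corrected bit 6)


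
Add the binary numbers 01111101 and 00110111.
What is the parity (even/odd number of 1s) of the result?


01111101 = 125
00110111 = 55
Sum = 180 = 10110100
1s count = 4

even parity (4 ones in 10110100)


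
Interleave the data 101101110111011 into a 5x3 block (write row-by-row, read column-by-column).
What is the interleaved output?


Matrix:
  101
  101
  110
  111
  011
Read columns: 111100011111011

111100011111011


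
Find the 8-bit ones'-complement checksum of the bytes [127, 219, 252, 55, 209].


Sum = 862 mod 256 = 94
Complement = 161

161


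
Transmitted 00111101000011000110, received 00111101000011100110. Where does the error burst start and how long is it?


XOR: 00000000000000100000

Burst at position 14, length 1
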